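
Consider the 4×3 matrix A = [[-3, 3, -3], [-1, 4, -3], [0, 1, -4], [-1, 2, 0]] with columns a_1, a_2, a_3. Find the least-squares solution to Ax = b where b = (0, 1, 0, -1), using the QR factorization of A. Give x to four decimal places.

q_1 = a_1/‖a_1‖ = (-3, -1, 0, -1)/3.3166 = (-0.9045, -0.3015, 0.0000, -0.3015).
r_{12} = q_1·a_2 = -4.5227.
u_2 = a_2 + 4.5227·q_1 = (-1.0909, 2.6364, 1.0000, 0.6364).
‖u_2‖ = 3.0896, so q_2 = (-0.3531, 0.8533, 0.3237, 0.2060).
r_{13} = q_1·a_3 = 3.6181; r_{23} = q_2·a_3 = -2.7953.
u_3 = a_3 − 3.6181·q_1 + 2.7953·q_2 = (-0.7143, 0.4762, -3.0952, 1.6667).
‖u_3‖ = 3.6187, so q_3 = (-0.1974, 0.1316, -0.8553, 0.4606).
Qᵀb = (0.0000, 0.6473, -0.3290).
Back-substitute: x_3 = -0.3290/3.6187 = -0.0909.
x_2 = (0.6473 + 2.7953·(-0.0909))/3.0896 = 0.1273.
x_1 = (0.0000 + 4.5227·0.1273 − 3.6181·(-0.0909))/3.3166 = 0.2727.

x = (0.2727, 0.1273, -0.0909)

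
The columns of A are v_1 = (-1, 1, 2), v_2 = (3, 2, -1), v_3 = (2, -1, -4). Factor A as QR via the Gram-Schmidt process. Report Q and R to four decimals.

Q = [[-0.4082, 0.7071, -0.5774], [0.4082, 0.7071, 0.5774], [0.8165, 0.0000, -0.5774]], R = [[2.4495, -1.2247, -4.4907], [0.0000, 3.5355, 0.7071], [0.0000, 0.0000, 0.5774]]

q_1 = v_1/‖v_1‖ = (-1, 1, 2)/2.4495 = (-0.4082, 0.4082, 0.8165).
r_{12} = q_1·v_2 = -1.2247.
u_2 = v_2 + 1.2247·q_1 = (2.5000, 2.5000, 0.0000).
‖u_2‖ = 3.5355, so q_2 = (0.7071, 0.7071, 0.0000).
r_{13} = q_1·v_3 = -4.4907; r_{23} = q_2·v_3 = 0.7071.
u_3 = v_3 + 4.4907·q_1 − 0.7071·q_2 = (-0.3333, 0.3333, -0.3333).
‖u_3‖ = 0.5774, so q_3 = (-0.5774, 0.5774, -0.5774).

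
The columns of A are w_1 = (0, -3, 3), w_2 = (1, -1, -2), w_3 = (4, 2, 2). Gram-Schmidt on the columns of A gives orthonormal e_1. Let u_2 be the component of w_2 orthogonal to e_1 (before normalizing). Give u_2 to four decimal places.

u_2 = (1.0000, -1.5000, -1.5000)

w_1 = (0, -3, 3); ‖w_1‖ = 4.2426, so e_1 = (0.0000, -0.7071, 0.7071).
e_1·w_2 = 0.0000·1 + (-0.7071)·(-1) + 0.7071·(-2) = -0.7071.
u_2 = w_2 + 0.7071·e_1 = (1.0000, -1.5000, -1.5000).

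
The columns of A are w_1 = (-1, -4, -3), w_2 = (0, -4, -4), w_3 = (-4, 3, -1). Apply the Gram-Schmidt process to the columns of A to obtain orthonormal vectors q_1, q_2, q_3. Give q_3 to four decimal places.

q_3 = (-0.5774, 0.5774, -0.5774)

w_1 = (-1, -4, -3); ‖w_1‖ = 5.0990, so q_1 = (-0.1961, -0.7845, -0.5883).
q_1·w_2 = (-0.1961)·0 + (-0.7845)·(-4) + (-0.5883)·(-4) = 5.4913.
u_2 = w_2 − 5.4913·q_1 = (1.0769, 0.3077, -0.7692).
‖u_2‖ = 1.3587, so q_2 = (0.7926, 0.2265, -0.5661).
q_1·w_3 = (-0.1961)·(-4) + (-0.7845)·3 + (-0.5883)·(-1) = -0.9806; q_2·w_3 = 0.7926·(-4) + 0.2265·3 + (-0.5661)·(-1) = -1.9249.
u_3 = w_3 + 0.9806·q_1 + 1.9249·q_2 = (-2.6667, 2.6667, -2.6667).
‖u_3‖ = 4.6188, so q_3 = (-0.5774, 0.5774, -0.5774).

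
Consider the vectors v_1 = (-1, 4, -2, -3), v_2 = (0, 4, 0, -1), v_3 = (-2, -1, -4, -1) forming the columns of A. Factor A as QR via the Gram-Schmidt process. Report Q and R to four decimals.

v_1 = (-1, 4, -2, -3); ‖v_1‖ = 5.4772, so e_1 = (-0.1826, 0.7303, -0.3651, -0.5477).
e_1·v_2 = (-0.1826)·0 + 0.7303·4 + (-0.3651)·0 + (-0.5477)·(-1) = 3.4689.
u_2 = v_2 − 3.4689·e_1 = (0.6333, 1.4667, 1.2667, 0.9000).
‖u_2‖ = 2.2286, so e_2 = (0.2842, 0.6581, 0.5684, 0.4038).
e_1·v_3 = (-0.1826)·(-2) + 0.7303·(-1) + (-0.3651)·(-4) + (-0.5477)·(-1) = 1.6432; e_2·v_3 = 0.2842·(-2) + 0.6581·(-1) + 0.5684·(-4) + 0.4038·(-1) = -3.9038.
u_3 = v_3 − 1.6432·e_1 + 3.9038·e_2 = (-0.5906, 0.3691, -1.1812, 1.4765).
‖u_3‖ = 2.0150, so e_3 = (-0.2931, 0.1832, -0.5862, 0.7327).

Q = [[-0.1826, 0.2842, -0.2931], [0.7303, 0.6581, 0.1832], [-0.3651, 0.5684, -0.5862], [-0.5477, 0.4038, 0.7327]], R = [[5.4772, 3.4689, 1.6432], [0.0000, 2.2286, -3.9038], [0.0000, 0.0000, 2.0150]]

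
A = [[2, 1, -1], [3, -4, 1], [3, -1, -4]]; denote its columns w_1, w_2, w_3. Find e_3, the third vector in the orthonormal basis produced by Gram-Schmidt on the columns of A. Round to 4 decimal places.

w_1 = (2, 3, 3); ‖w_1‖ = 4.6904, so e_1 = (0.4264, 0.6396, 0.6396).
e_1·w_2 = 0.4264·1 + 0.6396·(-4) + 0.6396·(-1) = -2.7716.
u_2 = w_2 + 2.7716·e_1 = (2.1818, -2.2273, 0.7727).
‖u_2‖ = 3.2122, so e_2 = (0.6792, -0.6934, 0.2406).
e_1·w_3 = 0.4264·(-1) + 0.6396·1 + 0.6396·(-4) = -2.3452; e_2·w_3 = 0.6792·(-1) + (-0.6934)·1 + 0.2406·(-4) = -2.3349.
u_3 = w_3 + 2.3452·e_1 + 2.3349·e_2 = (1.5859, 0.8811, -1.9383).
‖u_3‖ = 2.6549, so e_3 = (0.5974, 0.3319, -0.7301).

e_3 = (0.5974, 0.3319, -0.7301)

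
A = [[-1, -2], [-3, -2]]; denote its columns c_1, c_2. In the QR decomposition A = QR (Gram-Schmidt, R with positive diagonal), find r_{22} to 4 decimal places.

r_{22} = 1.2649

q_1 = c_1/‖c_1‖ = (-1, -3)/3.1623 = (-0.3162, -0.9487).
r_{12} = q_1·c_2 = 2.5298.
u_2 = c_2 − 2.5298·q_1 = (-1.2000, 0.4000).
r_{22} = ‖u_2‖ = 1.2649.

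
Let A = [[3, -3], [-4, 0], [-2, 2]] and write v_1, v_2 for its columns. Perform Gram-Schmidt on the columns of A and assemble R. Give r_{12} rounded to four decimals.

r_{12} = -2.4140

v_1 = (3, -4, -2); ‖v_1‖ = 5.3852, so e_1 = (0.5571, -0.7428, -0.3714).
r_{12} = e_1·v_2 = -2.4140.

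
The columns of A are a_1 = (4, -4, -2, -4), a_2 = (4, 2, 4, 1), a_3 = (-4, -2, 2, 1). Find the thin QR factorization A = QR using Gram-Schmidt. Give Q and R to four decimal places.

Q = [[0.5547, 0.7111, -0.3333], [-0.5547, 0.2794, -0.6667], [-0.2774, 0.6349, 0.6667], [-0.5547, 0.1143, 0.0000]], R = [[7.2111, -0.5547, -2.2188], [0.0000, 6.0574, -2.0191], [0.0000, 0.0000, 4.0000]]

a_1 = (4, -4, -2, -4); ‖a_1‖ = 7.2111, so q_1 = (0.5547, -0.5547, -0.2774, -0.5547).
q_1·a_2 = 0.5547·4 + (-0.5547)·2 + (-0.2774)·4 + (-0.5547)·1 = -0.5547.
u_2 = a_2 + 0.5547·q_1 = (4.3077, 1.6923, 3.8462, 0.6923).
‖u_2‖ = 6.0574, so q_2 = (0.7111, 0.2794, 0.6349, 0.1143).
q_1·a_3 = 0.5547·(-4) + (-0.5547)·(-2) + (-0.2774)·2 + (-0.5547)·1 = -2.2188; q_2·a_3 = 0.7111·(-4) + 0.2794·(-2) + 0.6349·2 + 0.1143·1 = -2.0191.
u_3 = a_3 + 2.2188·q_1 + 2.0191·q_2 = (-1.3333, -2.6667, 2.6667, 0.0000).
‖u_3‖ = 4.0000, so q_3 = (-0.3333, -0.6667, 0.6667, 0.0000).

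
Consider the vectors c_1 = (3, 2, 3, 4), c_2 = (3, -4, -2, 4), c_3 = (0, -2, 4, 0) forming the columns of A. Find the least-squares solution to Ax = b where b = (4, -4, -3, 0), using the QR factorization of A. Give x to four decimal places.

x = (-0.3647, 0.8447, -0.0541)

e_1 = c_1/‖c_1‖ = (3, 2, 3, 4)/6.1644 = (0.4867, 0.3244, 0.4867, 0.6489).
r_{12} = e_1·c_2 = 1.7844.
u_2 = c_2 − 1.7844·e_1 = (2.1316, -4.5789, -2.8684, 2.8421).
‖u_2‖ = 6.4665, so e_2 = (0.3296, -0.7081, -0.4436, 0.4395).
r_{13} = e_1·c_3 = 1.2978; r_{23} = e_2·c_3 = -0.3581.
u_3 = c_3 − 1.2978·e_1 + 0.3581·e_2 = (-0.5135, -2.6746, 3.2096, -0.6847).
‖u_3‖ = 4.2647, so e_3 = (-0.1204, -0.6272, 0.7526, -0.1606).
Qᵀb = (-0.8111, 5.4817, -0.2308).
Back-substitute: x_3 = -0.2308/4.2647 = -0.0541.
x_2 = (5.4817 + 0.3581·(-0.0541))/6.4665 = 0.8447.
x_1 = (-0.8111 − 1.7844·0.8447 − 1.2978·(-0.0541))/6.1644 = -0.3647.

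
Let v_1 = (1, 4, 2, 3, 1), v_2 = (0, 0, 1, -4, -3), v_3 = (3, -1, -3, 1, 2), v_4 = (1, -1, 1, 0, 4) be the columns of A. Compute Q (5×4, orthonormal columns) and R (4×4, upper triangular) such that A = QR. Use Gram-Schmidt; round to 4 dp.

e_1 = v_1/‖v_1‖ = (1, 4, 2, 3, 1)/5.5678 = (0.1796, 0.7184, 0.3592, 0.5388, 0.1796).
r_{12} = e_1·v_2 = -2.3349.
u_2 = v_2 + 2.3349·e_1 = (0.4194, 1.6774, 1.8387, -2.7419, -2.5806).
‖u_2‖ = 4.5330, so e_2 = (0.0925, 0.3700, 0.4056, -0.6049, -0.5693).
r_{13} = e_1·v_3 = -0.3592; r_{23} = e_2·v_3 = -3.0529.
u_3 = v_3 + 0.3592·e_1 + 3.0529·e_2 = (3.3469, 0.3878, -1.6327, -0.6531, 0.3265).
‖u_3‖ = 3.8146, so e_3 = (0.8774, 0.1017, -0.4280, -0.1712, 0.0856).
r_{14} = e_1·v_4 = 0.5388; r_{24} = e_2·v_4 = -2.1491; r_{34} = e_3·v_4 = 0.6902.
u_4 = v_4 − 0.5388·e_1 + 2.1491·e_2 − 0.6902·e_3 = (0.4965, -0.6620, 1.9736, -1.4721, 2.6207).
‖u_4‖ = 3.6898, so e_4 = (0.1346, -0.1794, 0.5349, -0.3990, 0.7102).

Q = [[0.1796, 0.0925, 0.8774, 0.1346], [0.7184, 0.3700, 0.1017, -0.1794], [0.3592, 0.4056, -0.4280, 0.5349], [0.5388, -0.6049, -0.1712, -0.3990], [0.1796, -0.5693, 0.0856, 0.7102]], R = [[5.5678, -2.3349, -0.3592, 0.5388], [0.0000, 4.5330, -3.0529, -2.1491], [0.0000, 0.0000, 3.8146, 0.6902], [0.0000, 0.0000, 0.0000, 3.6898]]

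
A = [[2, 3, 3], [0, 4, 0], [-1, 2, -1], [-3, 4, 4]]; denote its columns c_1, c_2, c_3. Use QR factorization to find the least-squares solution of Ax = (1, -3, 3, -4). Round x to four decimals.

x = (0.5767, -0.1129, -0.4046)

e_1 = c_1/‖c_1‖ = (2, 0, -1, -3)/3.7417 = (0.5345, 0.0000, -0.2673, -0.8018).
r_{12} = e_1·c_2 = -2.1381.
u_2 = c_2 + 2.1381·e_1 = (4.1429, 4.0000, 1.4286, 2.2857).
‖u_2‖ = 6.3583, so e_2 = (0.6516, 0.6291, 0.2247, 0.3595).
r_{13} = e_1·c_3 = -1.3363; r_{23} = e_2·c_3 = 3.1679.
u_3 = c_3 + 1.3363·e_1 − 3.1679·e_2 = (1.6502, -1.9929, -2.0689, 1.7898).
‖u_3‖ = 3.7654, so e_3 = (0.4382, -0.5293, -0.5494, 0.4753).
Qᵀb = (2.9399, -1.9996, -1.5235).
Back-substitute: x_3 = -1.5235/3.7654 = -0.4046.
x_2 = (-1.9996 − 3.1679·(-0.4046))/6.3583 = -0.1129.
x_1 = (2.9399 + 2.1381·(-0.1129) + 1.3363·(-0.4046))/3.7417 = 0.5767.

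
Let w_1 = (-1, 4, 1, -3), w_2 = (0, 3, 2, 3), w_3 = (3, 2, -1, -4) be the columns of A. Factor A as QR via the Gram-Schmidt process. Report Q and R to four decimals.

w_1 = (-1, 4, 1, -3); ‖w_1‖ = 5.1962, so e_1 = (-0.1925, 0.7698, 0.1925, -0.5774).
e_1·w_2 = (-0.1925)·0 + 0.7698·3 + 0.1925·2 + (-0.5774)·3 = 0.9623.
u_2 = w_2 − 0.9623·e_1 = (0.1852, 2.2593, 1.8148, 3.5556).
‖u_2‖ = 4.5907, so e_2 = (0.0403, 0.4921, 0.3953, 0.7745).
e_1·w_3 = (-0.1925)·3 + 0.7698·2 + 0.1925·(-1) + (-0.5774)·(-4) = 3.0792; e_2·w_3 = 0.0403·3 + 0.4921·2 + 0.3953·(-1) + 0.7745·(-4) = -2.3881.
u_3 = w_3 − 3.0792·e_1 + 2.3881·e_2 = (3.6889, 0.8049, -0.6485, -0.3726).
‖u_3‖ = 3.8491, so e_3 = (0.9584, 0.2091, -0.1685, -0.0968).

Q = [[-0.1925, 0.0403, 0.9584], [0.7698, 0.4921, 0.2091], [0.1925, 0.3953, -0.1685], [-0.5774, 0.7745, -0.0968]], R = [[5.1962, 0.9623, 3.0792], [0.0000, 4.5907, -2.3881], [0.0000, 0.0000, 3.8491]]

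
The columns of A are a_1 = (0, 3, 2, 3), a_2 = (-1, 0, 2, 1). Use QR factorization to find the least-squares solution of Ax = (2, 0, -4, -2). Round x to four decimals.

e_1 = a_1/‖a_1‖ = (0, 3, 2, 3)/4.6904 = (0.0000, 0.6396, 0.4264, 0.6396).
r_{12} = e_1·a_2 = 1.4924.
u_2 = a_2 − 1.4924·e_1 = (-1.0000, -0.9545, 1.3636, 0.0455).
‖u_2‖ = 1.9424, so e_2 = (-0.5148, -0.4914, 0.7021, 0.0234).
Qᵀb = (-2.9848, -3.8847).
Back-substitute: x_2 = -3.8847/1.9424 = -2.0000.
x_1 = (-2.9848 − 1.4924·(-2.0000))/4.6904 = 0.0000.

x = (0.0000, -2.0000)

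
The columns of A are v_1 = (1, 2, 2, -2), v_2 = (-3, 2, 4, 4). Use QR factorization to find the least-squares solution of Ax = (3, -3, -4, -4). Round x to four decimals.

q_1 = v_1/‖v_1‖ = (1, 2, 2, -2)/3.6056 = (0.2774, 0.5547, 0.5547, -0.5547).
r_{12} = q_1·v_2 = 0.2774.
u_2 = v_2 − 0.2774·q_1 = (-3.0769, 1.8462, 3.8462, 4.1538).
‖u_2‖ = 6.7025, so q_2 = (-0.4591, 0.2754, 0.5738, 0.6197).
Qᵀb = (-0.8321, -6.9779).
Back-substitute: x_2 = -6.9779/6.7025 = -1.0411.
x_1 = (-0.8321 − 0.2774·(-1.0411))/3.6056 = -0.1507.

x = (-0.1507, -1.0411)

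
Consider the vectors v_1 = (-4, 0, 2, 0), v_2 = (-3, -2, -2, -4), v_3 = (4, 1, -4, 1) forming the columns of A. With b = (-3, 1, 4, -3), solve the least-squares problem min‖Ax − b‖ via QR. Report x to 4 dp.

v_1 = (-4, 0, 2, 0); ‖v_1‖ = 4.4721, so q_1 = (-0.8944, 0.0000, 0.4472, 0.0000).
q_1·v_2 = (-0.8944)·(-3) + 0.0000·(-2) + 0.4472·(-2) + 0.0000·(-4) = 1.7889.
u_2 = v_2 − 1.7889·q_1 = (-1.4000, -2.0000, -2.8000, -4.0000).
‖u_2‖ = 5.4589, so q_2 = (-0.2565, -0.3664, -0.5129, -0.7327).
q_1·v_3 = (-0.8944)·4 + 0.0000·1 + 0.4472·(-4) + 0.0000·1 = -5.3666; q_2·v_3 = (-0.2565)·4 + (-0.3664)·1 + (-0.5129)·(-4) + (-0.7327)·1 = -0.0733.
u_3 = v_3 + 5.3666·q_1 + 0.0733·q_2 = (-0.8188, 0.9732, -1.6376, 0.9463).
‖u_3‖ = 2.2792, so q_3 = (-0.3592, 0.4270, -0.7185, 0.4152).
Qᵀb = (4.4721, 0.5496, -2.6149).
Back-substitute: x_3 = -2.6149/2.2792 = -1.1473.
x_2 = (0.5496 + 0.0733·(-1.1473))/5.4589 = 0.0853.
x_1 = (4.4721 − 1.7889·0.0853 + 5.3666·(-1.1473))/4.4721 = -0.4109.

x = (-0.4109, 0.0853, -1.1473)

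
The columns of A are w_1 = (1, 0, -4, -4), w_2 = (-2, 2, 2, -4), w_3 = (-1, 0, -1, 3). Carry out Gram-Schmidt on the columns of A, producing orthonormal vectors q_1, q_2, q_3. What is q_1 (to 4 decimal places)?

q_1 = (0.1741, 0.0000, -0.6963, -0.6963)

w_1 = (1, 0, -4, -4); ‖w_1‖ = 5.7446, so q_1 = (0.1741, 0.0000, -0.6963, -0.6963).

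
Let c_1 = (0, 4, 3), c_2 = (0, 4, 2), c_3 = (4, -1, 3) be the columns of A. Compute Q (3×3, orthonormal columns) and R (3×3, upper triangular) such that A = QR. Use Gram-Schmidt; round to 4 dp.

c_1 = (0, 4, 3); ‖c_1‖ = 5.0000, so q_1 = (0.0000, 0.8000, 0.6000).
q_1·c_2 = 0.0000·0 + 0.8000·4 + 0.6000·2 = 4.4000.
u_2 = c_2 − 4.4000·q_1 = (0.0000, 0.4800, -0.6400).
‖u_2‖ = 0.8000, so q_2 = (0.0000, 0.6000, -0.8000).
q_1·c_3 = 0.0000·4 + 0.8000·(-1) + 0.6000·3 = 1.0000; q_2·c_3 = 0.0000·4 + 0.6000·(-1) + (-0.8000)·3 = -3.0000.
u_3 = c_3 − 1.0000·q_1 + 3.0000·q_2 = (4.0000, 0.0000, 0.0000).
‖u_3‖ = 4.0000, so q_3 = (1.0000, 0.0000, 0.0000).

Q = [[0.0000, 0.0000, 1.0000], [0.8000, 0.6000, 0.0000], [0.6000, -0.8000, 0.0000]], R = [[5.0000, 4.4000, 1.0000], [0.0000, 0.8000, -3.0000], [0.0000, 0.0000, 4.0000]]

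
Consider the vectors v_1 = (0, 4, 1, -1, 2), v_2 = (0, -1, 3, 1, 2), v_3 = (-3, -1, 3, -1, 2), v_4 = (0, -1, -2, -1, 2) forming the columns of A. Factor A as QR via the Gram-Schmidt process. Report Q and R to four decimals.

Q = [[0.0000, 0.0000, -0.8486, 0.1414], [0.8528, -0.3542, -0.1597, -0.2968], [0.2132, 0.7557, 0.0954, -0.5299], [-0.2132, 0.2834, -0.4946, -0.2120], [0.4264, 0.4723, 0.0243, 0.7525]], R = [[4.6904, 0.4264, 0.8528, -0.2132], [0.0000, 3.8494, 3.2827, -0.4959], [0.0000, 0.0000, 3.5351, 0.5120], [0.0000, 0.0000, 0.0000, 3.0735]]

v_1 = (0, 4, 1, -1, 2); ‖v_1‖ = 4.6904, so e_1 = (0.0000, 0.8528, 0.2132, -0.2132, 0.4264).
e_1·v_2 = 0.0000·0 + 0.8528·(-1) + 0.2132·3 + (-0.2132)·1 + 0.4264·2 = 0.4264.
u_2 = v_2 − 0.4264·e_1 = (0.0000, -1.3636, 2.9091, 1.0909, 1.8182).
‖u_2‖ = 3.8494, so e_2 = (0.0000, -0.3542, 0.7557, 0.2834, 0.4723).
e_1·v_3 = 0.0000·(-3) + 0.8528·(-1) + 0.2132·3 + (-0.2132)·(-1) + 0.4264·2 = 0.8528; e_2·v_3 = 0.0000·(-3) + (-0.3542)·(-1) + 0.7557·3 + 0.2834·(-1) + 0.4723·2 = 3.2827.
u_3 = v_3 − 0.8528·e_1 − 3.2827·e_2 = (-3.0000, -0.5644, 0.3374, -1.7485, 0.0859).
‖u_3‖ = 3.5351, so e_3 = (-0.8486, -0.1597, 0.0954, -0.4946, 0.0243).
e_1·v_4 = 0.0000·0 + 0.8528·(-1) + 0.2132·(-2) + (-0.2132)·(-1) + 0.4264·2 = -0.2132; e_2·v_4 = 0.0000·0 + (-0.3542)·(-1) + 0.7557·(-2) + 0.2834·(-1) + 0.4723·2 = -0.4959; e_3·v_4 = (-0.8486)·0 + (-0.1597)·(-1) + 0.0954·(-2) + (-0.4946)·(-1) + 0.0243·2 = 0.5120.
u_4 = v_4 + 0.2132·e_1 + 0.4959·e_2 − 0.5120·e_3 = (0.4345, -0.9121, -1.6286, -0.6517, 2.3127).
‖u_4‖ = 3.0735, so e_4 = (0.1414, -0.2968, -0.5299, -0.2120, 0.7525).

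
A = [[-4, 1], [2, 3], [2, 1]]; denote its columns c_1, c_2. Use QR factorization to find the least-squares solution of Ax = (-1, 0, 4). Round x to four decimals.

x = (0.4839, 0.0968)

c_1 = (-4, 2, 2); ‖c_1‖ = 4.8990, so e_1 = (-0.8165, 0.4082, 0.4082).
e_1·c_2 = (-0.8165)·1 + 0.4082·3 + 0.4082·1 = 0.8165.
u_2 = c_2 − 0.8165·e_1 = (1.6667, 2.6667, 0.6667).
‖u_2‖ = 3.2146, so e_2 = (0.5185, 0.8296, 0.2074).
Qᵀb = (2.4495, 0.3111).
Back-substitute: x_2 = 0.3111/3.2146 = 0.0968.
x_1 = (2.4495 − 0.8165·0.0968)/4.8990 = 0.4839.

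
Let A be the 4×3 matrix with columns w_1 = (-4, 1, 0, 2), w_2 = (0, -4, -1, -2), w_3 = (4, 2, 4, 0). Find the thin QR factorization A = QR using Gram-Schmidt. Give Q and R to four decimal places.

Q = [[-0.8729, -0.3596, -0.0438], [0.2182, -0.8541, -0.2626], [0.0000, -0.2360, 0.9629], [0.4364, -0.2922, 0.0438]], R = [[4.5826, -1.7457, -3.0551], [0.0000, 4.2370, -4.0909], [0.0000, 0.0000, 3.1514]]

w_1 = (-4, 1, 0, 2); ‖w_1‖ = 4.5826, so q_1 = (-0.8729, 0.2182, 0.0000, 0.4364).
q_1·w_2 = (-0.8729)·0 + 0.2182·(-4) + 0.0000·(-1) + 0.4364·(-2) = -1.7457.
u_2 = w_2 + 1.7457·q_1 = (-1.5238, -3.6190, -1.0000, -1.2381).
‖u_2‖ = 4.2370, so q_2 = (-0.3596, -0.8541, -0.2360, -0.2922).
q_1·w_3 = (-0.8729)·4 + 0.2182·2 + 0.0000·4 + 0.4364·0 = -3.0551; q_2·w_3 = (-0.3596)·4 + (-0.8541)·2 + (-0.2360)·4 + (-0.2922)·0 = -4.0909.
u_3 = w_3 + 3.0551·q_1 + 4.0909·q_2 = (-0.1379, -0.8276, 3.0345, 0.1379).
‖u_3‖ = 3.1514, so q_3 = (-0.0438, -0.2626, 0.9629, 0.0438).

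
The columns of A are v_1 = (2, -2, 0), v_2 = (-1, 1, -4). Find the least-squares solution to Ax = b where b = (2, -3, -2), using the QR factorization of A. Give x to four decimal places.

v_1 = (2, -2, 0); ‖v_1‖ = 2.8284, so e_1 = (0.7071, -0.7071, 0.0000).
e_1·v_2 = 0.7071·(-1) + (-0.7071)·1 + 0.0000·(-4) = -1.4142.
u_2 = v_2 + 1.4142·e_1 = (0.0000, 0.0000, -4.0000).
‖u_2‖ = 4.0000, so e_2 = (0.0000, 0.0000, -1.0000).
Qᵀb = (3.5355, 2.0000).
Back-substitute: x_2 = 2.0000/4.0000 = 0.5000.
x_1 = (3.5355 + 1.4142·0.5000)/2.8284 = 1.5000.

x = (1.5000, 0.5000)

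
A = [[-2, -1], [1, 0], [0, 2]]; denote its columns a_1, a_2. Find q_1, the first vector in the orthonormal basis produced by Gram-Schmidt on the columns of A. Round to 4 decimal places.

a_1 = (-2, 1, 0); ‖a_1‖ = 2.2361, so q_1 = (-0.8944, 0.4472, 0.0000).

q_1 = (-0.8944, 0.4472, 0.0000)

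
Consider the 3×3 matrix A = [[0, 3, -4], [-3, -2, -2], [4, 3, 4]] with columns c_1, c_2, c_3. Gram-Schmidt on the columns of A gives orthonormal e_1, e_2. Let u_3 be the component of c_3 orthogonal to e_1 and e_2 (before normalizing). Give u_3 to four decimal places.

u_3 = (-0.0708, 0.8496, 0.6372)

e_1 = c_1/‖c_1‖ = (0, -3, 4)/5.0000 = (0.0000, -0.6000, 0.8000).
r_{12} = e_1·c_2 = 3.6000.
u_2 = c_2 − 3.6000·e_1 = (3.0000, 0.1600, 0.1200).
‖u_2‖ = 3.0067, so e_2 = (0.9978, 0.0532, 0.0399).
r_{13} = e_1·c_3 = 4.4000; r_{23} = e_2·c_3 = -3.9379.
u_3 = c_3 − 4.4000·e_1 + 3.9379·e_2 = (-0.0708, 0.8496, 0.6372).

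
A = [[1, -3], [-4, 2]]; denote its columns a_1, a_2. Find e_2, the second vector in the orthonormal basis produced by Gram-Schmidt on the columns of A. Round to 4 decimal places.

a_1 = (1, -4); ‖a_1‖ = 4.1231, so e_1 = (0.2425, -0.9701).
e_1·a_2 = 0.2425·(-3) + (-0.9701)·2 = -2.6679.
u_2 = a_2 + 2.6679·e_1 = (-2.3529, -0.5882).
‖u_2‖ = 2.4254, so e_2 = (-0.9701, -0.2425).

e_2 = (-0.9701, -0.2425)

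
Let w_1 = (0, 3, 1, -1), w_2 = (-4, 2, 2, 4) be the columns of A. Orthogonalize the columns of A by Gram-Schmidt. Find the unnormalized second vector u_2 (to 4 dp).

w_1 = (0, 3, 1, -1); ‖w_1‖ = 3.3166, so q_1 = (0.0000, 0.9045, 0.3015, -0.3015).
q_1·w_2 = 0.0000·(-4) + 0.9045·2 + 0.3015·2 + (-0.3015)·4 = 1.2060.
u_2 = w_2 − 1.2060·q_1 = (-4.0000, 0.9091, 1.6364, 4.3636).

u_2 = (-4.0000, 0.9091, 1.6364, 4.3636)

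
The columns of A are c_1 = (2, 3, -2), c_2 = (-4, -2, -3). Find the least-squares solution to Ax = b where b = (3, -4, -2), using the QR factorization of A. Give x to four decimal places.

q_1 = c_1/‖c_1‖ = (2, 3, -2)/4.1231 = (0.4851, 0.7276, -0.4851).
r_{12} = q_1·c_2 = -1.9403.
u_2 = c_2 + 1.9403·q_1 = (-3.0588, -0.5882, -3.9412).
‖u_2‖ = 5.0235, so q_2 = (-0.6089, -0.1171, -0.7846).
Qᵀb = (-0.4851, 0.2108).
Back-substitute: x_2 = 0.2108/5.0235 = 0.0420.
x_1 = (-0.4851 + 1.9403·0.0420)/4.1231 = -0.0979.

x = (-0.0979, 0.0420)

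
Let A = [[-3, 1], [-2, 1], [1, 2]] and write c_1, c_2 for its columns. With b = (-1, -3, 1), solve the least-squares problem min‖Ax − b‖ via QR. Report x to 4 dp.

e_1 = c_1/‖c_1‖ = (-3, -2, 1)/3.7417 = (-0.8018, -0.5345, 0.2673).
r_{12} = e_1·c_2 = -0.8018.
u_2 = c_2 + 0.8018·e_1 = (0.3571, 0.5714, 2.2143).
‖u_2‖ = 2.3146, so e_2 = (0.1543, 0.2469, 0.9567).
Qᵀb = (2.6726, 0.0617).
Back-substitute: x_2 = 0.0617/2.3146 = 0.0267.
x_1 = (2.6726 + 0.8018·0.0267)/3.7417 = 0.7200.

x = (0.7200, 0.0267)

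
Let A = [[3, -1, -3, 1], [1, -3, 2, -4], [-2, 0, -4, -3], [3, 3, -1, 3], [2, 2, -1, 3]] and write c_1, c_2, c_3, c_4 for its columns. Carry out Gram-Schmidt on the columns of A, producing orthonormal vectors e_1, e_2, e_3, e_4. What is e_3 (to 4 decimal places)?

e_1 = c_1/‖c_1‖ = (3, 1, -2, 3, 2)/5.1962 = (0.5774, 0.1925, -0.3849, 0.5774, 0.3849).
r_{12} = e_1·c_2 = 1.3472.
u_2 = c_2 − 1.3472·e_1 = (-1.7778, -3.2593, 0.5185, 2.2222, 1.4815).
‖u_2‖ = 4.6027, so e_2 = (-0.3862, -0.7081, 0.1127, 0.4828, 0.3219).
r_{13} = e_1·c_3 = -0.7698; r_{23} = e_2·c_3 = -1.5128.
u_3 = c_3 + 0.7698·e_1 + 1.5128·e_2 = (-3.1399, 1.0769, -4.1259, 0.1748, -0.2168).
‖u_3‖ = 5.3027, so e_3 = (-0.5921, 0.2031, -0.7781, 0.0330, -0.0409).

e_3 = (-0.5921, 0.2031, -0.7781, 0.0330, -0.0409)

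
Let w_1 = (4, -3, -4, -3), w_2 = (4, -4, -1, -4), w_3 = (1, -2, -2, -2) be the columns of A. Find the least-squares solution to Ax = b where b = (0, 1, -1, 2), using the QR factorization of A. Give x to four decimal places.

w_1 = (4, -3, -4, -3); ‖w_1‖ = 7.0711, so e_1 = (0.5657, -0.4243, -0.5657, -0.4243).
e_1·w_2 = 0.5657·4 + (-0.4243)·(-4) + (-0.5657)·(-1) + (-0.4243)·(-4) = 6.2225.
u_2 = w_2 − 6.2225·e_1 = (0.4800, -1.3600, 2.5200, -1.3600).
‖u_2‖ = 3.2062, so e_2 = (0.1497, -0.4242, 0.7860, -0.4242).
e_1·w_3 = 0.5657·1 + (-0.4243)·(-2) + (-0.5657)·(-2) + (-0.4243)·(-2) = 3.3941; e_2·w_3 = 0.1497·1 + (-0.4242)·(-2) + 0.7860·(-2) + (-0.4242)·(-2) = 0.2745.
u_3 = w_3 − 3.3941·e_1 − 0.2745·e_2 = (-0.9611, -0.4436, -0.2957, -0.4436).
‖u_3‖ = 1.1852, so e_3 = (-0.8109, -0.3743, -0.2495, -0.3743).
Qᵀb = (-0.7071, -2.0585, -0.8733).
Back-substitute: x_3 = -0.8733/1.1852 = -0.7368.
x_2 = (-2.0585 − 0.2745·(-0.7368))/3.2062 = -0.5789.
x_1 = (-0.7071 − 6.2225·(-0.5789) − 3.3941·(-0.7368))/7.0711 = 0.7632.

x = (0.7632, -0.5789, -0.7368)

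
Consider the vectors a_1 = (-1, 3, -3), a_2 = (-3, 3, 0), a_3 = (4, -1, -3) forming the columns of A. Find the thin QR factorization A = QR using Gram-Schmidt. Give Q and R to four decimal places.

a_1 = (-1, 3, -3); ‖a_1‖ = 4.3589, so q_1 = (-0.2294, 0.6882, -0.6882).
q_1·a_2 = (-0.2294)·(-3) + 0.6882·3 + (-0.6882)·0 = 2.7530.
u_2 = a_2 − 2.7530·q_1 = (-2.3684, 1.1053, 1.8947).
‖u_2‖ = 3.2282, so q_2 = (-0.7337, 0.3424, 0.5869).
q_1·a_3 = (-0.2294)·4 + 0.6882·(-1) + (-0.6882)·(-3) = 0.4588; q_2·a_3 = (-0.7337)·4 + 0.3424·(-1) + 0.5869·(-3) = -5.0379.
u_3 = a_3 − 0.4588·q_1 + 5.0379·q_2 = (0.4091, 0.4091, 0.2727).
‖u_3‖ = 0.6396, so q_3 = (0.6396, 0.6396, 0.4264).

Q = [[-0.2294, -0.7337, 0.6396], [0.6882, 0.3424, 0.6396], [-0.6882, 0.5869, 0.4264]], R = [[4.3589, 2.7530, 0.4588], [0.0000, 3.2282, -5.0379], [0.0000, 0.0000, 0.6396]]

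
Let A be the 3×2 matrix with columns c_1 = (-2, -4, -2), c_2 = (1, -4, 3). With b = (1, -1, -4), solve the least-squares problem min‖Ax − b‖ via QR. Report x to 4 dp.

q_1 = c_1/‖c_1‖ = (-2, -4, -2)/4.8990 = (-0.4082, -0.8165, -0.4082).
r_{12} = q_1·c_2 = 1.6330.
u_2 = c_2 − 1.6330·q_1 = (1.6667, -2.6667, 3.6667).
‖u_2‖ = 4.8305, so q_2 = (0.3450, -0.5521, 0.7591).
Qᵀb = (2.0412, -2.1392).
Back-substitute: x_2 = -2.1392/4.8305 = -0.4429.
x_1 = (2.0412 − 1.6330·(-0.4429))/4.8990 = 0.5643.

x = (0.5643, -0.4429)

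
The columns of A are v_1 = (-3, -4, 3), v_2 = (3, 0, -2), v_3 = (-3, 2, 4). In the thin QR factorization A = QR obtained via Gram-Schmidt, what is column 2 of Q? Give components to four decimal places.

e_2 = (0.6636, -0.6985, -0.2678)

v_1 = (-3, -4, 3); ‖v_1‖ = 5.8310, so e_1 = (-0.5145, -0.6860, 0.5145).
e_1·v_2 = (-0.5145)·3 + (-0.6860)·0 + 0.5145·(-2) = -2.5725.
u_2 = v_2 + 2.5725·e_1 = (1.6765, -1.7647, -0.6765).
‖u_2‖ = 2.5263, so e_2 = (0.6636, -0.6985, -0.2678).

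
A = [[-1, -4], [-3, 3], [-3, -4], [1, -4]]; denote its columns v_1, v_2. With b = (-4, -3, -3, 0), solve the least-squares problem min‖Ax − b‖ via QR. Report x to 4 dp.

x = (1.0584, 0.2776)

q_1 = v_1/‖v_1‖ = (-1, -3, -3, 1)/4.4721 = (-0.2236, -0.6708, -0.6708, 0.2236).
r_{12} = q_1·v_2 = 0.6708.
u_2 = v_2 − 0.6708·q_1 = (-3.8500, 3.4500, -3.5500, -4.1500).
‖u_2‖ = 7.5200, so q_2 = (-0.5120, 0.4588, -0.4721, -0.5519).
Qᵀb = (4.9193, 2.0878).
Back-substitute: x_2 = 2.0878/7.5200 = 0.2776.
x_1 = (4.9193 − 0.6708·0.2776)/4.4721 = 1.0584.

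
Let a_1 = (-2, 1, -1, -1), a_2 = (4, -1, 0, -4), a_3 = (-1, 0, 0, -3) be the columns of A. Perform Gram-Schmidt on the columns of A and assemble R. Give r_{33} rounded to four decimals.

r_{33} = 1.3706

a_1 = (-2, 1, -1, -1); ‖a_1‖ = 2.6458, so q_1 = (-0.7559, 0.3780, -0.3780, -0.3780).
q_1·a_2 = (-0.7559)·4 + 0.3780·(-1) + (-0.3780)·0 + (-0.3780)·(-4) = -1.8898.
u_2 = a_2 + 1.8898·q_1 = (2.5714, -0.2857, -0.7143, -4.7143).
‖u_2‖ = 5.4248, so q_2 = (0.4740, -0.0527, -0.1317, -0.8690).
q_1·a_3 = (-0.7559)·(-1) + 0.3780·0 + (-0.3780)·0 + (-0.3780)·(-3) = 1.8898; q_2·a_3 = 0.4740·(-1) + (-0.0527)·0 + (-0.1317)·0 + (-0.8690)·(-3) = 2.1331.
u_3 = a_3 − 1.8898·q_1 − 2.1331·q_2 = (-0.5825, -0.6019, 0.9951, -0.4320).
r_{33} = ‖u_3‖ = 1.3706.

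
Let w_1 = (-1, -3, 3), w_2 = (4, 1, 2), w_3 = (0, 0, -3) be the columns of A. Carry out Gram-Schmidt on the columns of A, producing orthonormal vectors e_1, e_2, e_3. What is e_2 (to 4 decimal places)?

w_1 = (-1, -3, 3); ‖w_1‖ = 4.3589, so e_1 = (-0.2294, -0.6882, 0.6882).
e_1·w_2 = (-0.2294)·4 + (-0.6882)·1 + 0.6882·2 = -0.2294.
u_2 = w_2 + 0.2294·e_1 = (3.9474, 0.8421, 2.1579).
‖u_2‖ = 4.5768, so e_2 = (0.8625, 0.1840, 0.4715).

e_2 = (0.8625, 0.1840, 0.4715)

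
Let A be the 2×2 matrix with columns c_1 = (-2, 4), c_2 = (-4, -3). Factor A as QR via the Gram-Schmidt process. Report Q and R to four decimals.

c_1 = (-2, 4); ‖c_1‖ = 4.4721, so e_1 = (-0.4472, 0.8944).
e_1·c_2 = (-0.4472)·(-4) + 0.8944·(-3) = -0.8944.
u_2 = c_2 + 0.8944·e_1 = (-4.4000, -2.2000).
‖u_2‖ = 4.9193, so e_2 = (-0.8944, -0.4472).

Q = [[-0.4472, -0.8944], [0.8944, -0.4472]], R = [[4.4721, -0.8944], [0.0000, 4.9193]]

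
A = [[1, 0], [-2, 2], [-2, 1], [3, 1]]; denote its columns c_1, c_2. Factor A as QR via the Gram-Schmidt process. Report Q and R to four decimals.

Q = [[0.2357, 0.0711], [-0.4714, 0.7107], [-0.4714, 0.2843], [0.7071, 0.6396]], R = [[4.2426, -0.7071], [0.0000, 2.3452]]

c_1 = (1, -2, -2, 3); ‖c_1‖ = 4.2426, so q_1 = (0.2357, -0.4714, -0.4714, 0.7071).
q_1·c_2 = 0.2357·0 + (-0.4714)·2 + (-0.4714)·1 + 0.7071·1 = -0.7071.
u_2 = c_2 + 0.7071·q_1 = (0.1667, 1.6667, 0.6667, 1.5000).
‖u_2‖ = 2.3452, so q_2 = (0.0711, 0.7107, 0.2843, 0.6396).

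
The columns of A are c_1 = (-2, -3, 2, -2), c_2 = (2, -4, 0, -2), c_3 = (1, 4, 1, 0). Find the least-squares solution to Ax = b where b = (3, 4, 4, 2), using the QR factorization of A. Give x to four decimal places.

c_1 = (-2, -3, 2, -2); ‖c_1‖ = 4.5826, so e_1 = (-0.4364, -0.6547, 0.4364, -0.4364).
e_1·c_2 = (-0.4364)·2 + (-0.6547)·(-4) + 0.4364·0 + (-0.4364)·(-2) = 2.6186.
u_2 = c_2 − 2.6186·e_1 = (3.1429, -2.2857, -1.1429, -0.8571).
‖u_2‖ = 4.1404, so e_2 = (0.7591, -0.5521, -0.2760, -0.2070).
e_1·c_3 = (-0.4364)·1 + (-0.6547)·4 + 0.4364·1 + (-0.4364)·0 = -2.6186; e_2·c_3 = 0.7591·1 + (-0.5521)·4 + (-0.2760)·1 + (-0.2070)·0 = -1.7252.
u_3 = c_3 + 2.6186·e_1 + 1.7252·e_2 = (1.1667, 1.3333, 1.6667, -1.5000).
‖u_3‖ = 2.8577, so e_3 = (0.4082, 0.4666, 0.5832, -0.5249).
Qᵀb = (-3.0551, -1.4491, 4.3741).
Back-substitute: x_3 = 4.3741/2.8577 = 1.5306.
x_2 = (-1.4491 + 1.7252·1.5306)/4.1404 = 0.2878.
x_1 = (-3.0551 − 2.6186·0.2878 + 2.6186·1.5306)/4.5826 = 0.0435.

x = (0.0435, 0.2878, 1.5306)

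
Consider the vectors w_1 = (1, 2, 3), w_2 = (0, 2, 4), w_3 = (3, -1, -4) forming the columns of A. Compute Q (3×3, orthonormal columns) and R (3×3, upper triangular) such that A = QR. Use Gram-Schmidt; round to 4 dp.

Q = [[0.2673, -0.8729, 0.4082], [0.5345, -0.2182, -0.8165], [0.8018, 0.4364, 0.4082]], R = [[3.7417, 4.2762, -2.9399], [0.0000, 1.3093, -4.1461], [0.0000, 0.0000, 0.4082]]

w_1 = (1, 2, 3); ‖w_1‖ = 3.7417, so e_1 = (0.2673, 0.5345, 0.8018).
e_1·w_2 = 0.2673·0 + 0.5345·2 + 0.8018·4 = 4.2762.
u_2 = w_2 − 4.2762·e_1 = (-1.1429, -0.2857, 0.5714).
‖u_2‖ = 1.3093, so e_2 = (-0.8729, -0.2182, 0.4364).
e_1·w_3 = 0.2673·3 + 0.5345·(-1) + 0.8018·(-4) = -2.9399; e_2·w_3 = (-0.8729)·3 + (-0.2182)·(-1) + 0.4364·(-4) = -4.1461.
u_3 = w_3 + 2.9399·e_1 + 4.1461·e_2 = (0.1667, -0.3333, 0.1667).
‖u_3‖ = 0.4082, so e_3 = (0.4082, -0.8165, 0.4082).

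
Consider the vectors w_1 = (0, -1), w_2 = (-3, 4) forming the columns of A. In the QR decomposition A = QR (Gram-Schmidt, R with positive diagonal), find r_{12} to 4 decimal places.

r_{12} = -4.0000

w_1 = (0, -1); ‖w_1‖ = 1.0000, so q_1 = (0.0000, -1.0000).
r_{12} = q_1·w_2 = -4.0000.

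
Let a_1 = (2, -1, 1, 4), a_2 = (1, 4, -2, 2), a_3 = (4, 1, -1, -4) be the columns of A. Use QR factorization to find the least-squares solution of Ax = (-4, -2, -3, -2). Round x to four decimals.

a_1 = (2, -1, 1, 4); ‖a_1‖ = 4.6904, so q_1 = (0.4264, -0.2132, 0.2132, 0.8528).
q_1·a_2 = 0.4264·1 + (-0.2132)·4 + 0.2132·(-2) + 0.8528·2 = 0.8528.
u_2 = a_2 − 0.8528·q_1 = (0.6364, 4.1818, -2.1818, 1.2727).
‖u_2‖ = 4.9267, so q_2 = (0.1292, 0.8488, -0.4429, 0.2583).
q_1·a_3 = 0.4264·4 + (-0.2132)·1 + 0.2132·(-1) + 0.8528·(-4) = -2.1320; q_2·a_3 = 0.1292·4 + 0.8488·1 + (-0.4429)·(-1) + 0.2583·(-4) = 0.7750.
u_3 = a_3 + 2.1320·q_1 − 0.7750·q_2 = (4.8090, -0.1124, -0.2022, -2.3820).
‖u_3‖ = 5.3716, so q_3 = (0.8953, -0.0209, -0.0377, -0.4434).
Qᵀb = (-3.6244, -1.4024, -2.5394).
Back-substitute: x_3 = -2.5394/5.3716 = -0.4727.
x_2 = (-1.4024 − 0.7750·(-0.4727))/4.9267 = -0.2103.
x_1 = (-3.6244 − 0.8528·(-0.2103) + 2.1320·(-0.4727))/4.6904 = -0.9494.

x = (-0.9494, -0.2103, -0.4727)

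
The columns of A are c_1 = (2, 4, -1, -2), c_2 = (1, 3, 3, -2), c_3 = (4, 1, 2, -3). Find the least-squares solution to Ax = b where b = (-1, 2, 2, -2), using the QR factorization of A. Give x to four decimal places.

x = (-0.0472, 0.9267, -0.2951)

c_1 = (2, 4, -1, -2); ‖c_1‖ = 5.0000, so q_1 = (0.4000, 0.8000, -0.2000, -0.4000).
q_1·c_2 = 0.4000·1 + 0.8000·3 + (-0.2000)·3 + (-0.4000)·(-2) = 3.0000.
u_2 = c_2 − 3.0000·q_1 = (-0.2000, 0.6000, 3.6000, -0.8000).
‖u_2‖ = 3.7417, so q_2 = (-0.0535, 0.1604, 0.9621, -0.2138).
q_1·c_3 = 0.4000·4 + 0.8000·1 + (-0.2000)·2 + (-0.4000)·(-3) = 3.2000; q_2·c_3 = (-0.0535)·4 + 0.1604·1 + 0.9621·2 + (-0.2138)·(-3) = 2.5123.
u_3 = c_3 − 3.2000·q_1 − 2.5123·q_2 = (2.8543, -1.9629, 0.2229, -1.1829).
‖u_3‖ = 3.6672, so q_3 = (0.7783, -0.5352, 0.0608, -0.3225).
Qᵀb = (1.6000, 2.7261, -1.0822).
Back-substitute: x_3 = -1.0822/3.6672 = -0.2951.
x_2 = (2.7261 − 2.5123·(-0.2951))/3.7417 = 0.9267.
x_1 = (1.6000 − 3.0000·0.9267 − 3.2000·(-0.2951))/5.0000 = -0.0472.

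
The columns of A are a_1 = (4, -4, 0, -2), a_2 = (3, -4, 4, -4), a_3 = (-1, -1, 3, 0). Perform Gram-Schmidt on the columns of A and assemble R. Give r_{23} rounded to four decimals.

a_1 = (4, -4, 0, -2); ‖a_1‖ = 6.0000, so q_1 = (0.6667, -0.6667, 0.0000, -0.3333).
q_1·a_2 = 0.6667·3 + (-0.6667)·(-4) + 0.0000·4 + (-0.3333)·(-4) = 6.0000.
u_2 = a_2 − 6.0000·q_1 = (-1.0000, 0.0000, 4.0000, -2.0000).
‖u_2‖ = 4.5826, so q_2 = (-0.2182, 0.0000, 0.8729, -0.4364).
r_{23} = q_2·a_3 = 2.8368.

r_{23} = 2.8368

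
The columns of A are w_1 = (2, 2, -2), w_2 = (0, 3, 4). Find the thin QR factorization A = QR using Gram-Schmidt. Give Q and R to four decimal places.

Q = [[0.5774, 0.0671], [0.5774, 0.6712], [-0.5774, 0.7383]], R = [[3.4641, -0.5774], [0.0000, 4.9666]]

e_1 = w_1/‖w_1‖ = (2, 2, -2)/3.4641 = (0.5774, 0.5774, -0.5774).
r_{12} = e_1·w_2 = -0.5774.
u_2 = w_2 + 0.5774·e_1 = (0.3333, 3.3333, 3.6667).
‖u_2‖ = 4.9666, so e_2 = (0.0671, 0.6712, 0.7383).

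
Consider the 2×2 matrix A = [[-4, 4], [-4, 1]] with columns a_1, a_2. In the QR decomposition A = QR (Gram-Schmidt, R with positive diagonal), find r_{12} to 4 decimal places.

r_{12} = -3.5355

a_1 = (-4, -4); ‖a_1‖ = 5.6569, so e_1 = (-0.7071, -0.7071).
r_{12} = e_1·a_2 = -3.5355.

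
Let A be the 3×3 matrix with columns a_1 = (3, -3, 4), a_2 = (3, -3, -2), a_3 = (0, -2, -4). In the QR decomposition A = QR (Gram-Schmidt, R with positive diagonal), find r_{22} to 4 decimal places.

r_{22} = 4.3656

a_1 = (3, -3, 4); ‖a_1‖ = 5.8310, so q_1 = (0.5145, -0.5145, 0.6860).
q_1·a_2 = 0.5145·3 + (-0.5145)·(-3) + 0.6860·(-2) = 1.7150.
u_2 = a_2 − 1.7150·q_1 = (2.1176, -2.1176, -3.1765).
r_{22} = ‖u_2‖ = 4.3656.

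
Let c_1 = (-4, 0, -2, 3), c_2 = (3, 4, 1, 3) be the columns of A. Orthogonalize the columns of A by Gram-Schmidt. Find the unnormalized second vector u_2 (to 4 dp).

c_1 = (-4, 0, -2, 3); ‖c_1‖ = 5.3852, so e_1 = (-0.7428, 0.0000, -0.3714, 0.5571).
e_1·c_2 = (-0.7428)·3 + 0.0000·4 + (-0.3714)·1 + 0.5571·3 = -0.9285.
u_2 = c_2 + 0.9285·e_1 = (2.3103, 4.0000, 0.6552, 3.5172).

u_2 = (2.3103, 4.0000, 0.6552, 3.5172)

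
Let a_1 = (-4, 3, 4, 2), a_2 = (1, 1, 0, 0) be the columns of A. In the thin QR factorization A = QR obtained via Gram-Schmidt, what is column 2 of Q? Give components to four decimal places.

e_2 = (0.6479, 0.7585, 0.0632, 0.0316)

a_1 = (-4, 3, 4, 2); ‖a_1‖ = 6.7082, so e_1 = (-0.5963, 0.4472, 0.5963, 0.2981).
e_1·a_2 = (-0.5963)·1 + 0.4472·1 + 0.5963·0 + 0.2981·0 = -0.1491.
u_2 = a_2 + 0.1491·e_1 = (0.9111, 1.0667, 0.0889, 0.0444).
‖u_2‖ = 1.4063, so e_2 = (0.6479, 0.7585, 0.0632, 0.0316).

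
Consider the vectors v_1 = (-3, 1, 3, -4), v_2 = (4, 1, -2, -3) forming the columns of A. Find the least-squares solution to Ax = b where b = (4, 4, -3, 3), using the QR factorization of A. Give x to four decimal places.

x = (-0.7659, 0.4390)

v_1 = (-3, 1, 3, -4); ‖v_1‖ = 5.9161, so e_1 = (-0.5071, 0.1690, 0.5071, -0.6761).
e_1·v_2 = (-0.5071)·4 + 0.1690·1 + 0.5071·(-2) + (-0.6761)·(-3) = -0.8452.
u_2 = v_2 + 0.8452·e_1 = (3.5714, 1.1429, -1.5714, -3.5714).
‖u_2‖ = 5.4116, so e_2 = (0.6600, 0.2112, -0.2904, -0.6600).
Qᵀb = (-4.9019, 2.3758).
Back-substitute: x_2 = 2.3758/5.4116 = 0.4390.
x_1 = (-4.9019 + 0.8452·0.4390)/5.9161 = -0.7659.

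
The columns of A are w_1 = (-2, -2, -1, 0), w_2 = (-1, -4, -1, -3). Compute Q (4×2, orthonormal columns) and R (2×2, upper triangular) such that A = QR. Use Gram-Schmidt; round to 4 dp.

q_1 = w_1/‖w_1‖ = (-2, -2, -1, 0)/3.0000 = (-0.6667, -0.6667, -0.3333, 0.0000).
r_{12} = q_1·w_2 = 3.6667.
u_2 = w_2 − 3.6667·q_1 = (1.4444, -1.5556, 0.2222, -3.0000).
‖u_2‖ = 3.6818, so q_2 = (0.3923, -0.4225, 0.0604, -0.8148).

Q = [[-0.6667, 0.3923], [-0.6667, -0.4225], [-0.3333, 0.0604], [0.0000, -0.8148]], R = [[3.0000, 3.6667], [0.0000, 3.6818]]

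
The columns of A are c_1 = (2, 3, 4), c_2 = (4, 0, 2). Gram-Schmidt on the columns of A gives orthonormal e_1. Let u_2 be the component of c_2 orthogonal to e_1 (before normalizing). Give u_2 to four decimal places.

u_2 = (2.8966, -1.6552, -0.2069)

c_1 = (2, 3, 4); ‖c_1‖ = 5.3852, so e_1 = (0.3714, 0.5571, 0.7428).
e_1·c_2 = 0.3714·4 + 0.5571·0 + 0.7428·2 = 2.9711.
u_2 = c_2 − 2.9711·e_1 = (2.8966, -1.6552, -0.2069).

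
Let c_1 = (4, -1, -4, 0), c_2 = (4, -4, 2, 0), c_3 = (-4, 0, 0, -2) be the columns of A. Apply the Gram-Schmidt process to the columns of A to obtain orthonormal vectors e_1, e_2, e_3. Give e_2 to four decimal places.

c_1 = (4, -1, -4, 0); ‖c_1‖ = 5.7446, so e_1 = (0.6963, -0.1741, -0.6963, 0.0000).
e_1·c_2 = 0.6963·4 + (-0.1741)·(-4) + (-0.6963)·2 + 0.0000·0 = 2.0889.
u_2 = c_2 − 2.0889·e_1 = (2.5455, -3.6364, 3.4545, 0.0000).
‖u_2‖ = 5.6246, so e_2 = (0.4526, -0.6465, 0.6142, 0.0000).

e_2 = (0.4526, -0.6465, 0.6142, 0.0000)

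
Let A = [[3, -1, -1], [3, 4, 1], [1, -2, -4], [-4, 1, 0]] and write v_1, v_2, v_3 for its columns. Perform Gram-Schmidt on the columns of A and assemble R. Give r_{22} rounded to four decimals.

r_{22} = 4.6629

v_1 = (3, 3, 1, -4); ‖v_1‖ = 5.9161, so q_1 = (0.5071, 0.5071, 0.1690, -0.6761).
q_1·v_2 = 0.5071·(-1) + 0.5071·4 + 0.1690·(-2) + (-0.6761)·1 = 0.5071.
u_2 = v_2 − 0.5071·q_1 = (-1.2571, 3.7429, -2.0857, 1.3429).
r_{22} = ‖u_2‖ = 4.6629.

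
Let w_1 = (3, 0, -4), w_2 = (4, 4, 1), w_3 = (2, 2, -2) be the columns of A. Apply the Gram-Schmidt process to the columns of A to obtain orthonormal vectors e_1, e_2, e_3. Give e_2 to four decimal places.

e_2 = (0.5510, 0.7250, 0.4132)

w_1 = (3, 0, -4); ‖w_1‖ = 5.0000, so e_1 = (0.6000, 0.0000, -0.8000).
e_1·w_2 = 0.6000·4 + 0.0000·4 + (-0.8000)·1 = 1.6000.
u_2 = w_2 − 1.6000·e_1 = (3.0400, 4.0000, 2.2800).
‖u_2‖ = 5.5172, so e_2 = (0.5510, 0.7250, 0.4132).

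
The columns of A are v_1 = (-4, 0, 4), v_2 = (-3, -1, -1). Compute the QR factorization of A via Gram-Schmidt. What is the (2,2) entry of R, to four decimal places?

r_{22} = 3.0000

q_1 = v_1/‖v_1‖ = (-4, 0, 4)/5.6569 = (-0.7071, 0.0000, 0.7071).
r_{12} = q_1·v_2 = 1.4142.
u_2 = v_2 − 1.4142·q_1 = (-2.0000, -1.0000, -2.0000).
r_{22} = ‖u_2‖ = 3.0000.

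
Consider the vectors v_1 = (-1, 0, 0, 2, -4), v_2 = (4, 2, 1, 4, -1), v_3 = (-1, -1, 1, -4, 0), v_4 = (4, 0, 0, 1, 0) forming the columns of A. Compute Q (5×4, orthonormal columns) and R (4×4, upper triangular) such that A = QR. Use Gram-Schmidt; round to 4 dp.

Q = [[-0.2182, 0.7410, 0.3633, 0.5137], [0.0000, 0.3383, 0.0185, -0.6194], [0.0000, 0.1691, 0.5742, -0.5531], [0.4364, 0.5477, -0.6157, -0.1119], [-0.8729, 0.0886, -0.3987, -0.1844]], R = [[4.5826, 1.7457, -1.5275, -0.4364], [0.0000, 5.9121, -3.1010, 3.5118], [0.0000, 0.0000, 2.6553, 0.8374], [0.0000, 0.0000, 0.0000, 1.9431]]

v_1 = (-1, 0, 0, 2, -4); ‖v_1‖ = 4.5826, so q_1 = (-0.2182, 0.0000, 0.0000, 0.4364, -0.8729).
q_1·v_2 = (-0.2182)·4 + 0.0000·2 + 0.0000·1 + 0.4364·4 + (-0.8729)·(-1) = 1.7457.
u_2 = v_2 − 1.7457·q_1 = (4.3810, 2.0000, 1.0000, 3.2381, 0.5238).
‖u_2‖ = 5.9121, so q_2 = (0.7410, 0.3383, 0.1691, 0.5477, 0.0886).
q_1·v_3 = (-0.2182)·(-1) + 0.0000·(-1) + 0.0000·1 + 0.4364·(-4) + (-0.8729)·0 = -1.5275; q_2·v_3 = 0.7410·(-1) + 0.3383·(-1) + 0.1691·1 + 0.5477·(-4) + 0.0886·0 = -3.1010.
u_3 = v_3 + 1.5275·q_1 + 3.1010·q_2 = (0.9646, 0.0490, 1.5245, -1.6349, -1.0586).
‖u_3‖ = 2.6553, so q_3 = (0.3633, 0.0185, 0.5742, -0.6157, -0.3987).
q_1·v_4 = (-0.2182)·4 + 0.0000·0 + 0.0000·0 + 0.4364·1 + (-0.8729)·0 = -0.4364; q_2·v_4 = 0.7410·4 + 0.3383·0 + 0.1691·0 + 0.5477·1 + 0.0886·0 = 3.5118; q_3·v_4 = 0.3633·4 + 0.0185·0 + 0.5742·0 + (-0.6157)·1 + (-0.3987)·0 = 0.8374.
u_4 = v_4 + 0.4364·q_1 − 3.5118·q_2 − 0.8374·q_3 = (0.9983, -1.2035, -1.0748, -0.2174, -0.3583).
‖u_4‖ = 1.9431, so q_4 = (0.5137, -0.6194, -0.5531, -0.1119, -0.1844).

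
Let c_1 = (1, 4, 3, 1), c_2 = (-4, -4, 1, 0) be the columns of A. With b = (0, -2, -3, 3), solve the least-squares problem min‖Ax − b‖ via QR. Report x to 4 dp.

x = (-0.6262, -0.1711)

c_1 = (1, 4, 3, 1); ‖c_1‖ = 5.1962, so e_1 = (0.1925, 0.7698, 0.5774, 0.1925).
e_1·c_2 = 0.1925·(-4) + 0.7698·(-4) + 0.5774·1 + 0.1925·0 = -3.2717.
u_2 = c_2 + 3.2717·e_1 = (-3.3704, -1.4815, 2.8889, 0.6296).
‖u_2‖ = 4.7219, so e_2 = (-0.7138, -0.3137, 0.6118, 0.1333).
Qᵀb = (-2.6943, -0.8079).
Back-substitute: x_2 = -0.8079/4.7219 = -0.1711.
x_1 = (-2.6943 + 3.2717·(-0.1711))/5.1962 = -0.6262.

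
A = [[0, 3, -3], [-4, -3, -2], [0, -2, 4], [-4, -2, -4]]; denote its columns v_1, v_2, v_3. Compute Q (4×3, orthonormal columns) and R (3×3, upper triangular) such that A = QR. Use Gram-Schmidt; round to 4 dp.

e_1 = v_1/‖v_1‖ = (0, -4, 0, -4)/5.6569 = (0.0000, -0.7071, 0.0000, -0.7071).
r_{12} = e_1·v_2 = 3.5355.
u_2 = v_2 − 3.5355·e_1 = (3.0000, -0.5000, -2.0000, 0.5000).
‖u_2‖ = 3.6742, so e_2 = (0.8165, -0.1361, -0.5443, 0.1361).
r_{13} = e_1·v_3 = 4.2426; r_{23} = e_2·v_3 = -4.8990.
u_3 = v_3 − 4.2426·e_1 + 4.8990·e_2 = (1.0000, 0.3333, 1.3333, -0.3333).
‖u_3‖ = 1.7321, so e_3 = (0.5774, 0.1925, 0.7698, -0.1925).

Q = [[0.0000, 0.8165, 0.5774], [-0.7071, -0.1361, 0.1925], [0.0000, -0.5443, 0.7698], [-0.7071, 0.1361, -0.1925]], R = [[5.6569, 3.5355, 4.2426], [0.0000, 3.6742, -4.8990], [0.0000, 0.0000, 1.7321]]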